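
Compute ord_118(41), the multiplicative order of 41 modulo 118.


We want ord_118(41), the smallest k >= 1 with 41^k = 1 mod 118.
n = 118 = 2 * 59, phi(118) = 58; the order divides phi(n).
Divisors of 58: 1, 2, 29, 58
Repeated squaring mod 118: 41^1 = 41, 41^2 = 29, 41^4 = 15, 41^8 = 107, 41^16 = 3, 41^32 = 9
Test divisors in increasing order:
  k=1: 41^1 = 41 mod 118
  k=2: 41^2 = 29 mod 118
  k=29: 41^29 = 3 * 107 * 15 * 41 = 1 mod 118  <- first divisor giving 1
Order = 29

29


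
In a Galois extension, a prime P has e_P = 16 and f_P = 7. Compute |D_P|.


|D_P| = e * f
= 16 * 7
= 112

112


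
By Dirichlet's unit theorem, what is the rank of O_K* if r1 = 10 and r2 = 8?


By Dirichlet's unit theorem:
rank = r1 + r2 - 1
= 10 + 8 - 1
= 17

17


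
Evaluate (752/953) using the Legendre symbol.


p = 953 is prime, so compute (752/953) with the reciprocity algorithm (Jacobi-symbol steps: pull out 2s via (2/n), flip via reciprocity, reduce):
  pull out 2: (2/953) = +1  (since 953 mod 8 = 1)
  pull out 2: (2/953) = +1  (since 953 mod 8 = 1)
  pull out 2: (2/953) = +1  (since 953 mod 8 = 1)
  pull out 2: (2/953) = +1  (since 953 mod 8 = 1)
  reciprocity: (47/953) -> +(953/47)
  reduce: (13/47)
  reciprocity: (13/47) -> +(47/13)
  reduce: (8/13)
  pull out 2: (2/13) = -1  (since 13 mod 8 = 5)
  pull out 2: (2/13) = -1  (since 13 mod 8 = 5)
  pull out 2: (2/13) = -1  (since 13 mod 8 = 5)
  (1/13) = 1
Product of signs = -1
(752/953) = -1

-1


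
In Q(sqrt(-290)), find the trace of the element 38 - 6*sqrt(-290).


Tr(a + b*sqrt(d)) = (a + b*sqrt(d)) + (a - b*sqrt(d)) = 2a
= 2 * (38)
= 76

76


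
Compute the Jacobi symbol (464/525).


Compute (464/525) via quadratic reciprocity:
  pull out 2: (2/525) = -1  (since 525 mod 8 = 5)
  pull out 2: (2/525) = -1  (since 525 mod 8 = 5)
  pull out 2: (2/525) = -1  (since 525 mod 8 = 5)
  pull out 2: (2/525) = -1  (since 525 mod 8 = 5)
  reciprocity: (29/525) -> +(525/29)
  reduce: (3/29)
  reciprocity: (3/29) -> +(29/3)
  reduce: (2/3)
  pull out 2: (2/3) = -1  (since 3 mod 8 = 3)
  (1/3) = 1
Product of signs = -1

-1


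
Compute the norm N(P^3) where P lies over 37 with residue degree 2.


N(P^a) = p^(a*f)
= 37^(3*2)
= 37^6
= 2565726409

2565726409


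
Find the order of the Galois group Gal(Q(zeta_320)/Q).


|Gal(Q(zeta_320)/Q)| = phi(320)
= 128

128


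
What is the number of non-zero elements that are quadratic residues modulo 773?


For prime p, the number of non-zero quadratic residues is (p-1)/2.
= (773-1)/2
= 386

386


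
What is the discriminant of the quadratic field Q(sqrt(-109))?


For K = Q(sqrt(d)) with d squarefree: disc(K) = d if d = 1 mod 4, and disc(K) = 4d if d = 2 or 3 mod 4.
Here d = -109, and d mod 4 = 3.
d = 3 mod 4, not 1 (O_K = Z[sqrt(d)]), so disc(K) = 4d = 4 * (-109) = -436

-436


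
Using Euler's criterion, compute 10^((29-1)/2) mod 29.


p = 29 is prime and the exponent is (p-1)/2 = 14, so by Euler's criterion 10^14 = (10/29) = +1 or -1 mod 29.
Compute by square-and-multiply:
  14 = 8 + 4 + 2 (binary 1110)
  Repeated squaring mod 29: 10^1 = 10, 10^2 = 13, 10^4 = 24, 10^8 = 25
  10^14 = 10^8 * 10^4 * 10^2 = 25 * 24 * 13 mod 29
    25 * 24 = 600 = 20 mod 29
    20 * 13 = 260 = 28 mod 29
  10^14 = 28 mod 29
Result 28 = p - 1 = -1 mod 29: 10 is a quadratic non-residue mod 29. As a residue in [0, p-1] the value is 28.
10^14 mod 29 = 28

28


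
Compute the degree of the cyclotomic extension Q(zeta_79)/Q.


The degree equals Euler's totient phi(79).
79 = 79
phi(79) = 78

78


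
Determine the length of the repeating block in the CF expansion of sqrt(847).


Run the CF algorithm for sqrt(847).
a_0 = floor(sqrt(847)) = 29; set m_0=0, q_0=1.
Recurrence: m' = q*a - m,  q' = (d - m'^2)/q,  a' = floor((a_0 + m')/q').
  step 1: m=29, q=6, a=9
  step 2: m=25, q=37, a=1
  step 3: m=12, q=19, a=2
  step 4: m=26, q=9, a=6
  step 5: m=28, q=7, a=8
  step 6: m=28, q=9, a=6
  step 7: m=26, q=19, a=2
  step 8: m=12, q=37, a=1
  step 9: m=25, q=6, a=9
  step 10: m=29, q=1, a=58
a_10 = 2*a_0 = 58, so the period closes here.
sqrt(847) = [29; 9, 1, 2, 6, 8, 6, 2, 1, 9, 58]
Period length = 10

10


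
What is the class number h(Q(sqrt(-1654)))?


K = Q(sqrt(-1654)). d mod 4 = 2, so D = disc(K) = 4d = -6616
h(K) equals the number of primitive reduced positive-definite forms (a, b, c) = a*x^2 + b*x*y + c*y^2 with b^2 - 4ac = D,
where reduced means |b| <= a <= c, with b >= 0 whenever |b| = a or a = c, and primitive means gcd(a, b, c) = 1.
Reduced forces 3a^2 <= |D| = 6616, so 1 <= a <= 46; b must have the parity of D, and c = (b^2 - D)/(4a) must be an integer >= a.
Enumerate a = 1..46, b in [-a, a]:
  a=1: (1, 0, 1654)  [1]
  a=2: (2, 0, 827)  [1]
  a=3..4: none
  a=5: (5, -2, 331), (5, 2, 331)  [2]
  a=6..9: none
  a=10: (10, -8, 167), (10, 8, 167)  [2]
  a=11..12: none
  a=13: (13, -12, 130), (13, 12, 130)  [2]
  a=14..22: none
  a=23: (23, -10, 73), (23, 10, 73)  [2]
  a=24: none
  a=25: (25, -22, 71), (25, 22, 71)  [2]
  a=26: (26, -12, 65), (26, 12, 65)  [2]
  a=27..28: none
  a=29: (29, -24, 62), (29, 24, 62)  [2]
  a=30: none
  a=31: (31, -24, 58), (31, 24, 58)  [2]
  a=32..36: none
  a=37: (37, -28, 50), (37, 28, 50)  [2]
  a=38..42: none
  a=43: (43, -36, 46), (43, 36, 46)  [2]
  a=44..46: none
Total reduced forms: 1 + 1 + 2 + 2 + 2 + 2 + 2 + 2 + 2 + 2 + 2 + 2 = 22
h = 22

22


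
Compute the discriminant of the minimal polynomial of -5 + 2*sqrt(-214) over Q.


The element -5 + 2*sqrt(-214) has minimal polynomial:
x^2 + 10*x + 881
Discriminant = (10)^2 - 4*(881)
= 100 - 3524
= -3424

-3424


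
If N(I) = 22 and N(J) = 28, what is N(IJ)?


N(IJ) = N(I) * N(J)
= 22 * 28
= 616

616


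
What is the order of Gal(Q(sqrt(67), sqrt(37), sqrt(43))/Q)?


The 3 square roots of distinct primes are multiplicatively independent over Q,
so [K:Q] = 2^3 and Gal(K/Q) is isomorphic to (Z/2Z)^3.
|Gal| = 2^3 = 8

8


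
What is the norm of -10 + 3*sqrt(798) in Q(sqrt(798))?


N(a + b*sqrt(d)) = a^2 - d*b^2
= (-10)^2 - (798)*(3)^2
= 100 - 7182
= -7082

-7082


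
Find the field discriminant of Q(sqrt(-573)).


For K = Q(sqrt(d)) with d squarefree: disc(K) = d if d = 1 mod 4, and disc(K) = 4d if d = 2 or 3 mod 4.
Here d = -573, and d mod 4 = 3.
d = 3 mod 4, not 1 (O_K = Z[sqrt(d)]), so disc(K) = 4d = 4 * (-573) = -2292

-2292


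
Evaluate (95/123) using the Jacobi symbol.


Compute (95/123) via quadratic reciprocity:
  reciprocity: (95/123) -> -(123/95)
  reduce: (28/95)
  pull out 2: (2/95) = +1  (since 95 mod 8 = 7)
  pull out 2: (2/95) = +1  (since 95 mod 8 = 7)
  reciprocity: (7/95) -> -(95/7)
  reduce: (4/7)
  pull out 2: (2/7) = +1  (since 7 mod 8 = 7)
  pull out 2: (2/7) = +1  (since 7 mod 8 = 7)
  (1/7) = 1
Product of signs = 1

1


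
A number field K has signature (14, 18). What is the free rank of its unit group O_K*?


By Dirichlet's unit theorem:
rank = r1 + r2 - 1
= 14 + 18 - 1
= 31

31


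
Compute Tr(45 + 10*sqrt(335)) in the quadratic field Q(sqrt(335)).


Tr(a + b*sqrt(d)) = (a + b*sqrt(d)) + (a - b*sqrt(d)) = 2a
= 2 * (45)
= 90

90


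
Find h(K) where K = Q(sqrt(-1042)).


K = Q(sqrt(-1042)). d mod 4 = 2, so D = disc(K) = 4d = -4168
h(K) equals the number of primitive reduced positive-definite forms (a, b, c) = a*x^2 + b*x*y + c*y^2 with b^2 - 4ac = D,
where reduced means |b| <= a <= c, with b >= 0 whenever |b| = a or a = c, and primitive means gcd(a, b, c) = 1.
Reduced forces 3a^2 <= |D| = 4168, so 1 <= a <= 37; b must have the parity of D, and c = (b^2 - D)/(4a) must be an integer >= a.
Enumerate a = 1..37, b in [-a, a]:
  a=1: (1, 0, 1042)  [1]
  a=2: (2, 0, 521)  [1]
  a=3..6: none
  a=7: (7, -2, 149), (7, 2, 149)  [2]
  a=8..10: none
  a=11: (11, -10, 97), (11, 10, 97)  [2]
  a=12..13: none
  a=14: (14, -12, 77), (14, 12, 77)  [2]
  a=15..21: none
  a=22: (22, -12, 49), (22, 12, 49)  [2]
  a=23: (23, -8, 46), (23, 8, 46)  [2]
  a=24..37: none
Total reduced forms: 1 + 1 + 2 + 2 + 2 + 2 + 2 = 12
h = 12

12


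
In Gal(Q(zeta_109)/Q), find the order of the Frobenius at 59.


The Frobenius at p in Gal(Q(zeta_n)/Q) = (Z/nZ)* is the class of p, so its order is ord_109(59), the smallest k >= 1 with 59^k = 1 mod 109.
n = 109 = 109, phi(109) = 108; the order divides phi(n).
Divisors of 108: 1, 2, 3, 4, 6, 9, 12, 18, 27, 36, 54, 108
Repeated squaring mod 109: 59^1 = 59, 59^2 = 102, 59^4 = 49, 59^8 = 3, 59^16 = 9, 59^32 = 81, 59^64 = 21
Test divisors in increasing order:
  k=1: 59^1 = 59 mod 109
  k=2: 59^2 = 102 mod 109
  k=3: 59^3 = 102 * 59 = 23 mod 109
  k=4: 59^4 = 49 mod 109
  k=6: 59^6 = 49 * 102 = 93 mod 109
  k=9: 59^9 = 3 * 59 = 68 mod 109
  k=12: 59^12 = 3 * 49 = 38 mod 109
  k=18: 59^18 = 9 * 102 = 46 mod 109
  k=27: 59^27 = 9 * 3 * 102 * 59 = 76 mod 109
  k=36: 59^36 = 81 * 49 = 45 mod 109
  k=54: 59^54 = 81 * 9 * 49 * 102 = 108 mod 109
  k=108: 59^108 = 21 * 81 * 3 * 49 = 1 mod 109  <- first divisor giving 1
Order = 108

108


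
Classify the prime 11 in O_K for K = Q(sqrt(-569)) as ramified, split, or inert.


K = Q(sqrt(-569)). Since d mod 4 = 3, disc(K) = -2276.
Check p | disc: -2276 mod 11 = 1.
p does not divide disc. Compute Legendre symbol (d/p):
3^((11-1)/2) mod 11 = 1
(d/p) = 1, so p splits: (p) = P*P' with e=1, f=1, g=2.
Therefore p is split.

split


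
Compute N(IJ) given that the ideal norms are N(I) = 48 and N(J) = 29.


N(IJ) = N(I) * N(J)
= 48 * 29
= 1392

1392


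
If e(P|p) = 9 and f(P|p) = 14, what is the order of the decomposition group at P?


|D_P| = e * f
= 9 * 14
= 126

126


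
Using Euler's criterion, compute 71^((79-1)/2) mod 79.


p = 79 is prime and the exponent is (p-1)/2 = 39, so by Euler's criterion 71^39 = (71/79) = +1 or -1 mod 79.
Compute by square-and-multiply:
  39 = 32 + 4 + 2 + 1 (binary 100111)
  Repeated squaring mod 79: 71^1 = 71, 71^2 = 64, 71^4 = 67, 71^8 = 65, 71^16 = 38, 71^32 = 22
  71^39 = 71^32 * 71^4 * 71^2 * 71^1 = 22 * 67 * 64 * 71 mod 79
    22 * 67 = 1474 = 52 mod 79
    52 * 64 = 3328 = 10 mod 79
    10 * 71 = 710 = 78 mod 79
  71^39 = 78 mod 79
Result 78 = p - 1 = -1 mod 79: 71 is a quadratic non-residue mod 79. As a residue in [0, p-1] the value is 78.
71^39 mod 79 = 78

78


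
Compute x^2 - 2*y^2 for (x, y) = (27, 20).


x^2 - d*y^2
= 27^2 - 2*20^2
= 729 - 800
= -71

-71


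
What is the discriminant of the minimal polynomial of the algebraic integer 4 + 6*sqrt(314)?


The element 4 + 6*sqrt(314) has minimal polynomial:
x^2 - 8*x - 11288
Discriminant = (-8)^2 - 4*(-11288)
= 64 + 45152
= 45216

45216


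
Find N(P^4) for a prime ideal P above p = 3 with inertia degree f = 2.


N(P^a) = p^(a*f)
= 3^(4*2)
= 3^8
= 6561

6561


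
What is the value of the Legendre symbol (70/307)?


p = 307 is prime, so compute (70/307) with the reciprocity algorithm (Jacobi-symbol steps: pull out 2s via (2/n), flip via reciprocity, reduce):
  pull out 2: (2/307) = -1  (since 307 mod 8 = 3)
  reciprocity: (35/307) -> -(307/35)
  reduce: (27/35)
  reciprocity: (27/35) -> -(35/27)
  reduce: (8/27)
  pull out 2: (2/27) = -1  (since 27 mod 8 = 3)
  pull out 2: (2/27) = -1  (since 27 mod 8 = 3)
  pull out 2: (2/27) = -1  (since 27 mod 8 = 3)
  (1/27) = 1
Product of signs = 1
(70/307) = 1

1


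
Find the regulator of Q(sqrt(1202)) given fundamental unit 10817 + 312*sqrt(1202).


epsilon = 10817 + 312*sqrt(1202)
= 21634.0000
R = ln(21634.0000)
= 9.9820

9.9820


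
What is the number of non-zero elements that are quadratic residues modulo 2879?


For prime p, the number of non-zero quadratic residues is (p-1)/2.
= (2879-1)/2
= 1439

1439


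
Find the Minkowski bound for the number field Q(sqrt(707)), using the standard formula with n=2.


d = 707, d mod 4 = 3, so disc(K) = 4d = 2828; |disc(K)| = 2828
Real quadratic field, so n = 2, s = r2 = 0, r1 = 2
M = (n!/n^n) * (4/pi)^s * sqrt(|disc(K)|) = (2!/2^2) * (4/pi)^0 * sqrt(2828)
= 0.5 * 1.000000 * 53.178943
= 26.5895

26.5895


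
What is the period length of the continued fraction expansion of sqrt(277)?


Run the CF algorithm for sqrt(277).
a_0 = floor(sqrt(277)) = 16; set m_0=0, q_0=1.
Recurrence: m' = q*a - m,  q' = (d - m'^2)/q,  a' = floor((a_0 + m')/q').
  step 1: m=16, q=21, a=1
  step 2: m=5, q=12, a=1
  step 3: m=7, q=19, a=1
  step 4: m=12, q=7, a=4
  step 5: m=16, q=3, a=10
  step 6: m=14, q=27, a=1
  step 7: m=13, q=4, a=7
  step 8: m=15, q=13, a=2
  step 9: m=11, q=12, a=2
  step 10: m=13, q=9, a=3
  step 11: m=14, q=9, a=3
  step 12: m=13, q=12, a=2
  step 13: m=11, q=13, a=2
  step 14: m=15, q=4, a=7
  step 15: m=13, q=27, a=1
  step 16: m=14, q=3, a=10
  step 17: m=16, q=7, a=4
  step 18: m=12, q=19, a=1
  step 19: m=7, q=12, a=1
  step 20: m=5, q=21, a=1
  step 21: m=16, q=1, a=32
a_21 = 2*a_0 = 32, so the period closes here.
sqrt(277) = [16; 1, 1, 1, 4, 10, 1, 7, 2, 2, 3, 3, 2, 2, 7, 1, 10, 4, 1, 1, 1, 32]
Period length = 21

21


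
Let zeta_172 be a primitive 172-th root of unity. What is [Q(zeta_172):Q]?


The degree equals Euler's totient phi(172).
172 = 2^2 * 43
phi(172) = 84

84


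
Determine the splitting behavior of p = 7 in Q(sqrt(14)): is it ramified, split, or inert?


K = Q(sqrt(14)). Since d mod 4 = 2, disc(K) = 56.
Check p | disc: 56 mod 7 = 0.
p divides disc, so p ramifies: (p) = P^2 with e=2, f=1, g=1.
Therefore p is ramified.

ramified


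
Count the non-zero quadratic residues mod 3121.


For prime p, the number of non-zero quadratic residues is (p-1)/2.
= (3121-1)/2
= 1560

1560


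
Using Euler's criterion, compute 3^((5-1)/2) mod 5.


p = 5 is prime and the exponent is (p-1)/2 = 2, so by Euler's criterion 3^2 = (3/5) = +1 or -1 mod 5.
Compute by square-and-multiply:
  2 = 2 (binary 10)
  Repeated squaring mod 5: 3^1 = 3, 3^2 = 4
  3^2 = 4 mod 5
Result 4 = p - 1 = -1 mod 5: 3 is a quadratic non-residue mod 5. As a residue in [0, p-1] the value is 4.
3^2 mod 5 = 4

4


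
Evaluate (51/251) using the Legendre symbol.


p = 251 is prime, so compute (51/251) with the reciprocity algorithm (Jacobi-symbol steps: pull out 2s via (2/n), flip via reciprocity, reduce):
  reciprocity: (51/251) -> -(251/51)
  reduce: (47/51)
  reciprocity: (47/51) -> -(51/47)
  reduce: (4/47)
  pull out 2: (2/47) = +1  (since 47 mod 8 = 7)
  pull out 2: (2/47) = +1  (since 47 mod 8 = 7)
  (1/47) = 1
Product of signs = 1
(51/251) = 1

1


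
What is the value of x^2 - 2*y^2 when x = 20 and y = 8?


x^2 - d*y^2
= 20^2 - 2*8^2
= 400 - 128
= 272

272


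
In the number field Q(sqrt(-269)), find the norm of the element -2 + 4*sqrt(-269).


N(a + b*sqrt(d)) = a^2 - d*b^2
= (-2)^2 - (-269)*(4)^2
= 4 + 4304
= 4308

4308


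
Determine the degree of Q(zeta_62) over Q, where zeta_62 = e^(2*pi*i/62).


The degree equals Euler's totient phi(62).
62 = 2 * 31
phi(62) = 30

30


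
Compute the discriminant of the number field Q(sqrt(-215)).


For K = Q(sqrt(d)) with d squarefree: disc(K) = d if d = 1 mod 4, and disc(K) = 4d if d = 2 or 3 mod 4.
Here d = -215, and d mod 4 = 1.
d = 1 mod 4 (O_K = Z[(1+sqrt(d))/2]), so disc(K) = d = -215

-215


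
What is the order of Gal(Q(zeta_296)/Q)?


|Gal(Q(zeta_296)/Q)| = phi(296)
= 144

144


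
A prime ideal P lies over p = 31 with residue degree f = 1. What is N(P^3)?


N(P^a) = p^(a*f)
= 31^(3*1)
= 31^3
= 29791

29791


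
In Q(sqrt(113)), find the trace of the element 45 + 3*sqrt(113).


Tr(a + b*sqrt(d)) = (a + b*sqrt(d)) + (a - b*sqrt(d)) = 2a
= 2 * (45)
= 90

90


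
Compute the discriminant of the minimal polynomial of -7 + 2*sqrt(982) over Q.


The element -7 + 2*sqrt(982) has minimal polynomial:
x^2 + 14*x - 3879
Discriminant = (14)^2 - 4*(-3879)
= 196 + 15516
= 15712

15712


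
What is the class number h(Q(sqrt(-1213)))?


K = Q(sqrt(-1213)). d mod 4 = 3, so D = disc(K) = 4d = -4852
h(K) equals the number of primitive reduced positive-definite forms (a, b, c) = a*x^2 + b*x*y + c*y^2 with b^2 - 4ac = D,
where reduced means |b| <= a <= c, with b >= 0 whenever |b| = a or a = c, and primitive means gcd(a, b, c) = 1.
Reduced forces 3a^2 <= |D| = 4852, so 1 <= a <= 40; b must have the parity of D, and c = (b^2 - D)/(4a) must be an integer >= a.
Enumerate a = 1..40, b in [-a, a]:
  a=1: (1, 0, 1213)  [1]
  a=2: (2, 2, 607)  [1]
  a=3..12: none
  a=13: (13, -6, 94), (13, 6, 94)  [2]
  a=14..22: none
  a=23: (23, -22, 58), (23, 22, 58)  [2]
  a=24..25: none
  a=26: (26, -6, 47), (26, 6, 47)  [2]
  a=27..28: none
  a=29: (29, -22, 46), (29, 22, 46)  [2]
  a=30..40: none
Total reduced forms: 1 + 1 + 2 + 2 + 2 + 2 = 10
h = 10

10


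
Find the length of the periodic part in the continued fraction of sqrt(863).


Run the CF algorithm for sqrt(863).
a_0 = floor(sqrt(863)) = 29; set m_0=0, q_0=1.
Recurrence: m' = q*a - m,  q' = (d - m'^2)/q,  a' = floor((a_0 + m')/q').
  step 1: m=29, q=22, a=2
  step 2: m=15, q=29, a=1
  step 3: m=14, q=23, a=1
  step 4: m=9, q=34, a=1
  step 5: m=25, q=7, a=7
  step 6: m=24, q=41, a=1
  step 7: m=17, q=14, a=3
  step 8: m=25, q=17, a=3
  step 9: m=26, q=11, a=5
  step 10: m=29, q=2, a=29
  step 11: m=29, q=11, a=5
  step 12: m=26, q=17, a=3
  step 13: m=25, q=14, a=3
  step 14: m=17, q=41, a=1
  step 15: m=24, q=7, a=7
  step 16: m=25, q=34, a=1
  step 17: m=9, q=23, a=1
  step 18: m=14, q=29, a=1
  step 19: m=15, q=22, a=2
  step 20: m=29, q=1, a=58
a_20 = 2*a_0 = 58, so the period closes here.
sqrt(863) = [29; 2, 1, 1, 1, 7, 1, 3, 3, 5, 29, 5, 3, 3, 1, 7, 1, 1, 1, 2, 58]
Period length = 20

20


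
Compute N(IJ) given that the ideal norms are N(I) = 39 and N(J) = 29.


N(IJ) = N(I) * N(J)
= 39 * 29
= 1131

1131


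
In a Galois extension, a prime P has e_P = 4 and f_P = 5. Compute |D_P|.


|D_P| = e * f
= 4 * 5
= 20

20


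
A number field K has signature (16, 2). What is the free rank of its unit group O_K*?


By Dirichlet's unit theorem:
rank = r1 + r2 - 1
= 16 + 2 - 1
= 17

17


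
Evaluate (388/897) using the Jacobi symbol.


Compute (388/897) via quadratic reciprocity:
  pull out 2: (2/897) = +1  (since 897 mod 8 = 1)
  pull out 2: (2/897) = +1  (since 897 mod 8 = 1)
  reciprocity: (97/897) -> +(897/97)
  reduce: (24/97)
  pull out 2: (2/97) = +1  (since 97 mod 8 = 1)
  pull out 2: (2/97) = +1  (since 97 mod 8 = 1)
  pull out 2: (2/97) = +1  (since 97 mod 8 = 1)
  reciprocity: (3/97) -> +(97/3)
  reduce: (1/3)
  (1/3) = 1
Product of signs = 1

1


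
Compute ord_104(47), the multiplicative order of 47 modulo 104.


We want ord_104(47), the smallest k >= 1 with 47^k = 1 mod 104.
n = 104 = 2^3 * 13, phi(104) = 48; the order divides phi(n).
Divisors of 48: 1, 2, 3, 4, 6, 8, 12, 16, 24, 48
Repeated squaring mod 104: 47^1 = 47, 47^2 = 25, 47^4 = 1, 47^8 = 1, 47^16 = 1, 47^32 = 1
Test divisors in increasing order:
  k=1: 47^1 = 47 mod 104
  k=2: 47^2 = 25 mod 104
  k=3: 47^3 = 25 * 47 = 31 mod 104
  k=4: 47^4 = 1 mod 104  <- first divisor giving 1
Order = 4

4


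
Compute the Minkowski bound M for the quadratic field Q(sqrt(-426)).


d = -426, d mod 4 = 2, so disc(K) = 4d = -1704; |disc(K)| = 1704
Imaginary quadratic field, so n = 2, s = r2 = 1, r1 = 0
M = (n!/n^n) * (4/pi)^s * sqrt(|disc(K)|) = (2!/2^2) * (4/pi)^1 * sqrt(1704)
= 0.5 * 1.273240 * 41.279535
= 26.2794

26.2794


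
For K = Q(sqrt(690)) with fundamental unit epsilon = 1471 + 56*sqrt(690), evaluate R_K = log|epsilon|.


epsilon = 1471 + 56*sqrt(690)
= 2941.9997
R = ln(2941.9997)
= 7.9868

7.9868


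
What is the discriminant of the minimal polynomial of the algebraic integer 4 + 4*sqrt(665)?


The element 4 + 4*sqrt(665) has minimal polynomial:
x^2 - 8*x - 10624
Discriminant = (-8)^2 - 4*(-10624)
= 64 + 42496
= 42560

42560


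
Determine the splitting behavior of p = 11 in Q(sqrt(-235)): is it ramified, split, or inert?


K = Q(sqrt(-235)). Since d mod 4 = 1, disc(K) = -235.
Check p | disc: -235 mod 11 = 7.
p does not divide disc. Compute Legendre symbol (d/p):
7^((11-1)/2) mod 11 = -1
(d/p) = -1, so p is inert: (p) stays prime with e=1, f=2, g=1.
Therefore p is inert.

inert


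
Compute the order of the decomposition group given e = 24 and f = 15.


|D_P| = e * f
= 24 * 15
= 360

360


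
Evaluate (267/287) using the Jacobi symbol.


Compute (267/287) via quadratic reciprocity:
  reciprocity: (267/287) -> -(287/267)
  reduce: (20/267)
  pull out 2: (2/267) = -1  (since 267 mod 8 = 3)
  pull out 2: (2/267) = -1  (since 267 mod 8 = 3)
  reciprocity: (5/267) -> +(267/5)
  reduce: (2/5)
  pull out 2: (2/5) = -1  (since 5 mod 8 = 5)
  (1/5) = 1
Product of signs = 1

1


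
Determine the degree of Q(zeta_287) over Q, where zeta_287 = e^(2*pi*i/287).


The degree equals Euler's totient phi(287).
287 = 7 * 41
phi(287) = 240

240


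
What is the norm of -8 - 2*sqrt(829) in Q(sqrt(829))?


N(a + b*sqrt(d)) = a^2 - d*b^2
= (-8)^2 - (829)*(-2)^2
= 64 - 3316
= -3252

-3252


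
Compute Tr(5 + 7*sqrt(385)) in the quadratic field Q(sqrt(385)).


Tr(a + b*sqrt(d)) = (a + b*sqrt(d)) + (a - b*sqrt(d)) = 2a
= 2 * (5)
= 10

10


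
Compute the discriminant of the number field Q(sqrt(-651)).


For K = Q(sqrt(d)) with d squarefree: disc(K) = d if d = 1 mod 4, and disc(K) = 4d if d = 2 or 3 mod 4.
Here d = -651, and d mod 4 = 1.
d = 1 mod 4 (O_K = Z[(1+sqrt(d))/2]), so disc(K) = d = -651

-651


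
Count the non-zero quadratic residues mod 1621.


For prime p, the number of non-zero quadratic residues is (p-1)/2.
= (1621-1)/2
= 810

810


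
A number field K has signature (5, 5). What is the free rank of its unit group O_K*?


By Dirichlet's unit theorem:
rank = r1 + r2 - 1
= 5 + 5 - 1
= 9

9


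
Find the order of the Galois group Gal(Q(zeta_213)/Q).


|Gal(Q(zeta_213)/Q)| = phi(213)
= 140

140


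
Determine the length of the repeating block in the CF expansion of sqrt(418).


Run the CF algorithm for sqrt(418).
a_0 = floor(sqrt(418)) = 20; set m_0=0, q_0=1.
Recurrence: m' = q*a - m,  q' = (d - m'^2)/q,  a' = floor((a_0 + m')/q').
  step 1: m=20, q=18, a=2
  step 2: m=16, q=9, a=4
  step 3: m=20, q=2, a=20
  step 4: m=20, q=9, a=4
  step 5: m=16, q=18, a=2
  step 6: m=20, q=1, a=40
a_6 = 2*a_0 = 40, so the period closes here.
sqrt(418) = [20; 2, 4, 20, 4, 2, 40]
Period length = 6

6


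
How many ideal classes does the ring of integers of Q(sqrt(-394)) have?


K = Q(sqrt(-394)). d mod 4 = 2, so D = disc(K) = 4d = -1576
h(K) equals the number of primitive reduced positive-definite forms (a, b, c) = a*x^2 + b*x*y + c*y^2 with b^2 - 4ac = D,
where reduced means |b| <= a <= c, with b >= 0 whenever |b| = a or a = c, and primitive means gcd(a, b, c) = 1.
Reduced forces 3a^2 <= |D| = 1576, so 1 <= a <= 22; b must have the parity of D, and c = (b^2 - D)/(4a) must be an integer >= a.
Enumerate a = 1..22, b in [-a, a]:
  a=1: (1, 0, 394)  [1]
  a=2: (2, 0, 197)  [1]
  a=3..4: none
  a=5: (5, -2, 79), (5, 2, 79)  [2]
  a=6..9: none
  a=10: (10, -8, 41), (10, 8, 41)  [2]
  a=11..12: none
  a=13: (13, -6, 31), (13, 6, 31)  [2]
  a=14..18: none
  a=19: (19, -18, 25), (19, 18, 25)  [2]
  a=20..22: none
Total reduced forms: 1 + 1 + 2 + 2 + 2 + 2 = 10
h = 10

10


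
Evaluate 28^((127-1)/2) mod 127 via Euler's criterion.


p = 127 is prime and the exponent is (p-1)/2 = 63, so by Euler's criterion 28^63 = (28/127) = +1 or -1 mod 127.
Compute by square-and-multiply:
  63 = 32 + 16 + 8 + 4 + 2 + 1 (binary 111111)
  Repeated squaring mod 127: 28^1 = 28, 28^2 = 22, 28^4 = 103, 28^8 = 68, 28^16 = 52, 28^32 = 37
  28^63 = 28^32 * 28^16 * 28^8 * 28^4 * 28^2 * 28^1 = 37 * 52 * 68 * 103 * 22 * 28 mod 127
    37 * 52 = 1924 = 19 mod 127
    19 * 68 = 1292 = 22 mod 127
    22 * 103 = 2266 = 107 mod 127
    107 * 22 = 2354 = 68 mod 127
    68 * 28 = 1904 = 126 mod 127
  28^63 = 126 mod 127
Result 126 = p - 1 = -1 mod 127: 28 is a quadratic non-residue mod 127. As a residue in [0, p-1] the value is 126.
28^63 mod 127 = 126

126


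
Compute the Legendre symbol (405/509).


p = 509 is prime, so compute (405/509) with the reciprocity algorithm (Jacobi-symbol steps: pull out 2s via (2/n), flip via reciprocity, reduce):
  reciprocity: (405/509) -> +(509/405)
  reduce: (104/405)
  pull out 2: (2/405) = -1  (since 405 mod 8 = 5)
  pull out 2: (2/405) = -1  (since 405 mod 8 = 5)
  pull out 2: (2/405) = -1  (since 405 mod 8 = 5)
  reciprocity: (13/405) -> +(405/13)
  reduce: (2/13)
  pull out 2: (2/13) = -1  (since 13 mod 8 = 5)
  (1/13) = 1
Product of signs = 1
(405/509) = 1

1


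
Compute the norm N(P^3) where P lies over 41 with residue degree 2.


N(P^a) = p^(a*f)
= 41^(3*2)
= 41^6
= 4750104241

4750104241


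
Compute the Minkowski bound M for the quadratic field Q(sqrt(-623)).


d = -623, d mod 4 = 1, so disc(K) = d = -623; |disc(K)| = 623
Imaginary quadratic field, so n = 2, s = r2 = 1, r1 = 0
M = (n!/n^n) * (4/pi)^s * sqrt(|disc(K)|) = (2!/2^2) * (4/pi)^1 * sqrt(623)
= 0.5 * 1.273240 * 24.959968
= 15.8900

15.8900


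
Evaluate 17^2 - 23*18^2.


x^2 - d*y^2
= 17^2 - 23*18^2
= 289 - 7452
= -7163

-7163


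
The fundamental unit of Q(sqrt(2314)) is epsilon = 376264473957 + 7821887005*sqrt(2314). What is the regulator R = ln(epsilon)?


epsilon = 376264473957 + 7821887005*sqrt(2314)
= 7.5253e+11
R = ln(7.5253e+11)
= 27.3467

27.3467


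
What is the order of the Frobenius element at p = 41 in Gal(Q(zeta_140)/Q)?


The Frobenius at p in Gal(Q(zeta_n)/Q) = (Z/nZ)* is the class of p, so its order is ord_140(41), the smallest k >= 1 with 41^k = 1 mod 140.
n = 140 = 2^2 * 5 * 7, phi(140) = 48; the order divides phi(n).
Divisors of 48: 1, 2, 3, 4, 6, 8, 12, 16, 24, 48
Repeated squaring mod 140: 41^1 = 41, 41^2 = 1, 41^4 = 1, 41^8 = 1, 41^16 = 1, 41^32 = 1
Test divisors in increasing order:
  k=1: 41^1 = 41 mod 140
  k=2: 41^2 = 1 mod 140  <- first divisor giving 1
Order = 2

2


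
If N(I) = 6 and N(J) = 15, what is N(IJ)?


N(IJ) = N(I) * N(J)
= 6 * 15
= 90

90


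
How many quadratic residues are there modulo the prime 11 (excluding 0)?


For prime p, the number of non-zero quadratic residues is (p-1)/2.
= (11-1)/2
= 5

5


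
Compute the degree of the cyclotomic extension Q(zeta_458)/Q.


The degree equals Euler's totient phi(458).
458 = 2 * 229
phi(458) = 228

228


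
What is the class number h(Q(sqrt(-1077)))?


K = Q(sqrt(-1077)). d mod 4 = 3, so D = disc(K) = 4d = -4308
h(K) equals the number of primitive reduced positive-definite forms (a, b, c) = a*x^2 + b*x*y + c*y^2 with b^2 - 4ac = D,
where reduced means |b| <= a <= c, with b >= 0 whenever |b| = a or a = c, and primitive means gcd(a, b, c) = 1.
Reduced forces 3a^2 <= |D| = 4308, so 1 <= a <= 37; b must have the parity of D, and c = (b^2 - D)/(4a) must be an integer >= a.
Enumerate a = 1..37, b in [-a, a]:
  a=1: (1, 0, 1077)  [1]
  a=2: (2, 2, 539)  [1]
  a=3: (3, 0, 359)  [1]
  a=4..5: none
  a=6: (6, 6, 181)  [1]
  a=7: (7, -2, 154), (7, 2, 154)  [2]
  a=8..10: none
  a=11: (11, -2, 98), (11, 2, 98)  [2]
  a=12..13: none
  a=14: (14, -2, 77), (14, 2, 77)  [2]
  a=15..18: none
  a=19: (19, -10, 58), (19, 10, 58)  [2]
  a=20: none
  a=21: (21, -12, 53), (21, 12, 53)  [2]
  a=22: (22, -2, 49), (22, 2, 49)  [2]
  a=23: (23, -4, 47), (23, 4, 47)  [2]
  a=24..28: none
  a=29: (29, -10, 38), (29, 10, 38)  [2]
  a=30: none
  a=31: (31, -30, 42), (31, 30, 42)  [2]
  a=32: none
  a=33: (33, -24, 37), (33, 24, 37)  [2]
  a=34..37: none
Total reduced forms: 1 + 1 + 1 + 1 + 2 + 2 + 2 + 2 + 2 + 2 + 2 + 2 + 2 + 2 = 24
h = 24

24


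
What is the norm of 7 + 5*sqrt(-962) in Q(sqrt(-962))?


N(a + b*sqrt(d)) = a^2 - d*b^2
= (7)^2 - (-962)*(5)^2
= 49 + 24050
= 24099

24099


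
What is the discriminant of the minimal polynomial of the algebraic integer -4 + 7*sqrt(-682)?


The element -4 + 7*sqrt(-682) has minimal polynomial:
x^2 + 8*x + 33434
Discriminant = (8)^2 - 4*(33434)
= 64 - 133736
= -133672

-133672


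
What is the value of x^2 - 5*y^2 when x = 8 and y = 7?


x^2 - d*y^2
= 8^2 - 5*7^2
= 64 - 245
= -181

-181


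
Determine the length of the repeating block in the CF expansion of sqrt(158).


Run the CF algorithm for sqrt(158).
a_0 = floor(sqrt(158)) = 12; set m_0=0, q_0=1.
Recurrence: m' = q*a - m,  q' = (d - m'^2)/q,  a' = floor((a_0 + m')/q').
  step 1: m=12, q=14, a=1
  step 2: m=2, q=11, a=1
  step 3: m=9, q=7, a=3
  step 4: m=12, q=2, a=12
  step 5: m=12, q=7, a=3
  step 6: m=9, q=11, a=1
  step 7: m=2, q=14, a=1
  step 8: m=12, q=1, a=24
a_8 = 2*a_0 = 24, so the period closes here.
sqrt(158) = [12; 1, 1, 3, 12, 3, 1, 1, 24]
Period length = 8

8


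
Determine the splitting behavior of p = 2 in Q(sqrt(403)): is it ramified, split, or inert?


K = Q(sqrt(403)). Since d mod 4 = 3, disc(K) = 1612.
Check p | disc: 1612 mod 2 = 0.
p divides disc, so p ramifies: (p) = P^2 with e=2, f=1, g=1.
Therefore p is ramified.

ramified


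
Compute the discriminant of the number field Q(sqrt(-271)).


For K = Q(sqrt(d)) with d squarefree: disc(K) = d if d = 1 mod 4, and disc(K) = 4d if d = 2 or 3 mod 4.
Here d = -271, and d mod 4 = 1.
d = 1 mod 4 (O_K = Z[(1+sqrt(d))/2]), so disc(K) = d = -271

-271


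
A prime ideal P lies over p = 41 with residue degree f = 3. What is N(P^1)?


N(P^a) = p^(a*f)
= 41^(1*3)
= 41^3
= 68921

68921


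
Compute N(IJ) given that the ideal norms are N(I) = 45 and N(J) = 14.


N(IJ) = N(I) * N(J)
= 45 * 14
= 630

630


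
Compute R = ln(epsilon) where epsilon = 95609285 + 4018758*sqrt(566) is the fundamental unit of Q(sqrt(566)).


epsilon = 95609285 + 4018758*sqrt(566)
= 1.9122e+08
R = ln(1.9122e+08)
= 19.0689

19.0689


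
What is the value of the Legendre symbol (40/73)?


p = 73 is prime, so compute (40/73) with the reciprocity algorithm (Jacobi-symbol steps: pull out 2s via (2/n), flip via reciprocity, reduce):
  pull out 2: (2/73) = +1  (since 73 mod 8 = 1)
  pull out 2: (2/73) = +1  (since 73 mod 8 = 1)
  pull out 2: (2/73) = +1  (since 73 mod 8 = 1)
  reciprocity: (5/73) -> +(73/5)
  reduce: (3/5)
  reciprocity: (3/5) -> +(5/3)
  reduce: (2/3)
  pull out 2: (2/3) = -1  (since 3 mod 8 = 3)
  (1/3) = 1
Product of signs = -1
(40/73) = -1

-1


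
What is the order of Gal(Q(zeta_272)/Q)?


|Gal(Q(zeta_272)/Q)| = phi(272)
= 128

128


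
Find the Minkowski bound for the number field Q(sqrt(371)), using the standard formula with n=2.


d = 371, d mod 4 = 3, so disc(K) = 4d = 1484; |disc(K)| = 1484
Real quadratic field, so n = 2, s = r2 = 0, r1 = 2
M = (n!/n^n) * (4/pi)^s * sqrt(|disc(K)|) = (2!/2^2) * (4/pi)^0 * sqrt(1484)
= 0.5 * 1.000000 * 38.522721
= 19.2614

19.2614


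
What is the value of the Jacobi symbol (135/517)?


Compute (135/517) via quadratic reciprocity:
  reciprocity: (135/517) -> +(517/135)
  reduce: (112/135)
  pull out 2: (2/135) = +1  (since 135 mod 8 = 7)
  pull out 2: (2/135) = +1  (since 135 mod 8 = 7)
  pull out 2: (2/135) = +1  (since 135 mod 8 = 7)
  pull out 2: (2/135) = +1  (since 135 mod 8 = 7)
  reciprocity: (7/135) -> -(135/7)
  reduce: (2/7)
  pull out 2: (2/7) = +1  (since 7 mod 8 = 7)
  (1/7) = 1
Product of signs = -1

-1


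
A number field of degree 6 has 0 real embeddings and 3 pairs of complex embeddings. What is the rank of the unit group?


By Dirichlet's unit theorem:
rank = r1 + r2 - 1
= 0 + 3 - 1
= 2

2


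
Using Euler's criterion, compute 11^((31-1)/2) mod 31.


p = 31 is prime and the exponent is (p-1)/2 = 15, so by Euler's criterion 11^15 = (11/31) = +1 or -1 mod 31.
Compute by square-and-multiply:
  15 = 8 + 4 + 2 + 1 (binary 1111)
  Repeated squaring mod 31: 11^1 = 11, 11^2 = 28, 11^4 = 9, 11^8 = 19
  11^15 = 11^8 * 11^4 * 11^2 * 11^1 = 19 * 9 * 28 * 11 mod 31
    19 * 9 = 171 = 16 mod 31
    16 * 28 = 448 = 14 mod 31
    14 * 11 = 154 = 30 mod 31
  11^15 = 30 mod 31
Result 30 = p - 1 = -1 mod 31: 11 is a quadratic non-residue mod 31. As a residue in [0, p-1] the value is 30.
11^15 mod 31 = 30

30


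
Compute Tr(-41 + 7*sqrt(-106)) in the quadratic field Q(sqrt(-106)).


Tr(a + b*sqrt(d)) = (a + b*sqrt(d)) + (a - b*sqrt(d)) = 2a
= 2 * (-41)
= -82

-82


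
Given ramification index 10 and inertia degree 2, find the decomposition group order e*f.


|D_P| = e * f
= 10 * 2
= 20

20


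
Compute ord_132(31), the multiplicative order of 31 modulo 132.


We want ord_132(31), the smallest k >= 1 with 31^k = 1 mod 132.
n = 132 = 2^2 * 3 * 11, phi(132) = 40; the order divides phi(n).
Divisors of 40: 1, 2, 4, 5, 8, 10, 20, 40
Repeated squaring mod 132: 31^1 = 31, 31^2 = 37, 31^4 = 49, 31^8 = 25, 31^16 = 97, 31^32 = 37
Test divisors in increasing order:
  k=1: 31^1 = 31 mod 132
  k=2: 31^2 = 37 mod 132
  k=4: 31^4 = 49 mod 132
  k=5: 31^5 = 49 * 31 = 67 mod 132
  k=8: 31^8 = 25 mod 132
  k=10: 31^10 = 25 * 37 = 1 mod 132  <- first divisor giving 1
Order = 10

10


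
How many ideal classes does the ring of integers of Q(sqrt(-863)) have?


K = Q(sqrt(-863)). d mod 4 = 1, so D = disc(K) = d = -863
h(K) equals the number of primitive reduced positive-definite forms (a, b, c) = a*x^2 + b*x*y + c*y^2 with b^2 - 4ac = D,
where reduced means |b| <= a <= c, with b >= 0 whenever |b| = a or a = c, and primitive means gcd(a, b, c) = 1.
Reduced forces 3a^2 <= |D| = 863, so 1 <= a <= 16; b must have the parity of D, and c = (b^2 - D)/(4a) must be an integer >= a.
Enumerate a = 1..16, b in [-a, a]:
  a=1: (1, 1, 216)  [1]
  a=2: (2, -1, 108), (2, 1, 108)  [2]
  a=3: (3, -1, 72), (3, 1, 72)  [2]
  a=4: (4, -1, 54), (4, 1, 54)  [2]
  a=5: none
  a=6: (6, -5, 37), (6, -1, 36), (6, 1, 36), (6, 5, 37)  [4]
  a=7: none
  a=8: (8, -1, 27), (8, 1, 27)  [2]
  a=9: (9, -1, 24), (9, 1, 24)  [2]
  a=10..11: none
  a=12: (12, -7, 19), (12, -1, 18), (12, 1, 18), (12, 7, 19)  [4]
  a=13..15: none
  a=16: (16, -15, 17), (16, 15, 17)  [2]
Total reduced forms: 1 + 2 + 2 + 2 + 4 + 2 + 2 + 4 + 2 = 21
h = 21

21


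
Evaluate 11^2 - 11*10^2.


x^2 - d*y^2
= 11^2 - 11*10^2
= 121 - 1100
= -979

-979


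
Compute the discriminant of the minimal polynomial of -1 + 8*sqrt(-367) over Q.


The element -1 + 8*sqrt(-367) has minimal polynomial:
x^2 + 2*x + 23489
Discriminant = (2)^2 - 4*(23489)
= 4 - 93956
= -93952

-93952


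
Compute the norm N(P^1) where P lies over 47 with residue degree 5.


N(P^a) = p^(a*f)
= 47^(1*5)
= 47^5
= 229345007

229345007


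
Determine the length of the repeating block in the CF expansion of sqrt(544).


Run the CF algorithm for sqrt(544).
a_0 = floor(sqrt(544)) = 23; set m_0=0, q_0=1.
Recurrence: m' = q*a - m,  q' = (d - m'^2)/q,  a' = floor((a_0 + m')/q').
  step 1: m=23, q=15, a=3
  step 2: m=22, q=4, a=11
  step 3: m=22, q=15, a=3
  step 4: m=23, q=1, a=46
a_4 = 2*a_0 = 46, so the period closes here.
sqrt(544) = [23; 3, 11, 3, 46]
Period length = 4

4


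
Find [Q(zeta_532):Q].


The degree equals Euler's totient phi(532).
532 = 2^2 * 7 * 19
phi(532) = 216

216


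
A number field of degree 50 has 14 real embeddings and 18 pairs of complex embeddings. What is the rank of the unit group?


By Dirichlet's unit theorem:
rank = r1 + r2 - 1
= 14 + 18 - 1
= 31

31


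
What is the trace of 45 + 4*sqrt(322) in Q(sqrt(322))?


Tr(a + b*sqrt(d)) = (a + b*sqrt(d)) + (a - b*sqrt(d)) = 2a
= 2 * (45)
= 90

90


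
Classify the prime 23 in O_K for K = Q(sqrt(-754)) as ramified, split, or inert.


K = Q(sqrt(-754)). Since d mod 4 = 2, disc(K) = -3016.
Check p | disc: -3016 mod 23 = 20.
p does not divide disc. Compute Legendre symbol (d/p):
5^((23-1)/2) mod 23 = -1
(d/p) = -1, so p is inert: (p) stays prime with e=1, f=2, g=1.
Therefore p is inert.

inert


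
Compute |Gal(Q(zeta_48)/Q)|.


|Gal(Q(zeta_48)/Q)| = phi(48)
= 16

16


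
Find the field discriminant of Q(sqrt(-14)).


For K = Q(sqrt(d)) with d squarefree: disc(K) = d if d = 1 mod 4, and disc(K) = 4d if d = 2 or 3 mod 4.
Here d = -14, and d mod 4 = 2.
d = 2 mod 4, not 1 (O_K = Z[sqrt(d)]), so disc(K) = 4d = 4 * (-14) = -56

-56


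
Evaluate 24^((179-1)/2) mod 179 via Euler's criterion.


p = 179 is prime and the exponent is (p-1)/2 = 89, so by Euler's criterion 24^89 = (24/179) = +1 or -1 mod 179.
Compute by square-and-multiply:
  89 = 64 + 16 + 8 + 1 (binary 1011001)
  Repeated squaring mod 179: 24^1 = 24, 24^2 = 39, 24^4 = 89, 24^8 = 45, 24^16 = 56, 24^32 = 93, 24^64 = 57
  24^89 = 24^64 * 24^16 * 24^8 * 24^1 = 57 * 56 * 45 * 24 mod 179
    57 * 56 = 3192 = 149 mod 179
    149 * 45 = 6705 = 82 mod 179
    82 * 24 = 1968 = 178 mod 179
  24^89 = 178 mod 179
Result 178 = p - 1 = -1 mod 179: 24 is a quadratic non-residue mod 179. As a residue in [0, p-1] the value is 178.
24^89 mod 179 = 178

178


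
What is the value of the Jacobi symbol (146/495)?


Compute (146/495) via quadratic reciprocity:
  pull out 2: (2/495) = +1  (since 495 mod 8 = 7)
  reciprocity: (73/495) -> +(495/73)
  reduce: (57/73)
  reciprocity: (57/73) -> +(73/57)
  reduce: (16/57)
  pull out 2: (2/57) = +1  (since 57 mod 8 = 1)
  pull out 2: (2/57) = +1  (since 57 mod 8 = 1)
  pull out 2: (2/57) = +1  (since 57 mod 8 = 1)
  pull out 2: (2/57) = +1  (since 57 mod 8 = 1)
  (1/57) = 1
Product of signs = 1

1


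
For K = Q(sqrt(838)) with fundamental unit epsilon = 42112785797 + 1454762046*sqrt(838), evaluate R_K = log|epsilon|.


epsilon = 42112785797 + 1454762046*sqrt(838)
= 8.4226e+10
R = ln(8.4226e+10)
= 25.1568

25.1568


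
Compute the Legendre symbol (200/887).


p = 887 is prime, so compute (200/887) with the reciprocity algorithm (Jacobi-symbol steps: pull out 2s via (2/n), flip via reciprocity, reduce):
  pull out 2: (2/887) = +1  (since 887 mod 8 = 7)
  pull out 2: (2/887) = +1  (since 887 mod 8 = 7)
  pull out 2: (2/887) = +1  (since 887 mod 8 = 7)
  reciprocity: (25/887) -> +(887/25)
  reduce: (12/25)
  pull out 2: (2/25) = +1  (since 25 mod 8 = 1)
  pull out 2: (2/25) = +1  (since 25 mod 8 = 1)
  reciprocity: (3/25) -> +(25/3)
  reduce: (1/3)
  (1/3) = 1
Product of signs = 1
(200/887) = 1

1


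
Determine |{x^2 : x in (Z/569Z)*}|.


For prime p, the number of non-zero quadratic residues is (p-1)/2.
= (569-1)/2
= 284

284


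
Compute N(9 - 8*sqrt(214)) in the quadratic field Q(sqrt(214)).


N(a + b*sqrt(d)) = a^2 - d*b^2
= (9)^2 - (214)*(-8)^2
= 81 - 13696
= -13615

-13615


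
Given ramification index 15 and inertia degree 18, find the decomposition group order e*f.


|D_P| = e * f
= 15 * 18
= 270

270


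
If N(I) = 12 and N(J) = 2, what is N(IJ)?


N(IJ) = N(I) * N(J)
= 12 * 2
= 24

24


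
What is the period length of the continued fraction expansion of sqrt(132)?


Run the CF algorithm for sqrt(132).
a_0 = floor(sqrt(132)) = 11; set m_0=0, q_0=1.
Recurrence: m' = q*a - m,  q' = (d - m'^2)/q,  a' = floor((a_0 + m')/q').
  step 1: m=11, q=11, a=2
  step 2: m=11, q=1, a=22
a_2 = 2*a_0 = 22, so the period closes here.
sqrt(132) = [11; 2, 22]
Period length = 2

2


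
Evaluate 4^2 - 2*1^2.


x^2 - d*y^2
= 4^2 - 2*1^2
= 16 - 2
= 14

14


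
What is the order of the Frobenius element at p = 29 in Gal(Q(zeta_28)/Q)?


The Frobenius at p in Gal(Q(zeta_n)/Q) = (Z/nZ)* is the class of p, so its order is ord_28(29), the smallest k >= 1 with 29^k = 1 mod 28.
n = 28 = 2^2 * 7, phi(28) = 12; the order divides phi(n).
Divisors of 12: 1, 2, 3, 4, 6, 12
Repeated squaring mod 28: 29^1 = 1, 29^2 = 1, 29^4 = 1, 29^8 = 1
Test divisors in increasing order:
  k=1: 29^1 = 1 mod 28  <- first divisor giving 1
Order = 1

1


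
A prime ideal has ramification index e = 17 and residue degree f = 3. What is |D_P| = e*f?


|D_P| = e * f
= 17 * 3
= 51

51


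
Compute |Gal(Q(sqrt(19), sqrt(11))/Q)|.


The 2 square roots of distinct primes are multiplicatively independent over Q,
so [K:Q] = 2^2 and Gal(K/Q) is isomorphic to (Z/2Z)^2.
|Gal| = 2^2 = 4

4


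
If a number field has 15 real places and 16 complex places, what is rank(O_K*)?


By Dirichlet's unit theorem:
rank = r1 + r2 - 1
= 15 + 16 - 1
= 30

30


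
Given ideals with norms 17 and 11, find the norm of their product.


N(IJ) = N(I) * N(J)
= 17 * 11
= 187

187


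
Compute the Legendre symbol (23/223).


p = 223 is prime, so compute (23/223) with the reciprocity algorithm (Jacobi-symbol steps: pull out 2s via (2/n), flip via reciprocity, reduce):
  reciprocity: (23/223) -> -(223/23)
  reduce: (16/23)
  pull out 2: (2/23) = +1  (since 23 mod 8 = 7)
  pull out 2: (2/23) = +1  (since 23 mod 8 = 7)
  pull out 2: (2/23) = +1  (since 23 mod 8 = 7)
  pull out 2: (2/23) = +1  (since 23 mod 8 = 7)
  (1/23) = 1
Product of signs = -1
(23/223) = -1

-1
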